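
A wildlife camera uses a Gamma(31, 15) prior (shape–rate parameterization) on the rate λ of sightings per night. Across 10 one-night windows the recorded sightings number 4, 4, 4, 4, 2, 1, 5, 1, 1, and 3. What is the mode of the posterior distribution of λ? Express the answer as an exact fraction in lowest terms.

59/25

Total count: 4 + 4 + 4 + 4 + 2 + 1 + 5 + 1 + 1 + 3 = 29.
Total exposure: 10 nights.
By Gamma–Poisson conjugacy, the posterior is Gamma(α + Σx, β + Σt) = Gamma(31 + 29, 15 + 10) = Gamma(60, 25).
Posterior mode = (α'−1)/β' = 59/25.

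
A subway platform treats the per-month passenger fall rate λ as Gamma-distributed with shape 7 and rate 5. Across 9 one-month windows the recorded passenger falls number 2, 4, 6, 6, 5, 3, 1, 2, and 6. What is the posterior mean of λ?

Total count: 2 + 4 + 6 + 6 + 5 + 3 + 1 + 2 + 6 = 35.
Total exposure: 9 months.
The Gamma prior is conjugate for the Poisson rate, so λ | data ~ Gamma(7+35, 5+9) = Gamma(42, 14).
Posterior mean = α'/β' = 42/14 = 3.

3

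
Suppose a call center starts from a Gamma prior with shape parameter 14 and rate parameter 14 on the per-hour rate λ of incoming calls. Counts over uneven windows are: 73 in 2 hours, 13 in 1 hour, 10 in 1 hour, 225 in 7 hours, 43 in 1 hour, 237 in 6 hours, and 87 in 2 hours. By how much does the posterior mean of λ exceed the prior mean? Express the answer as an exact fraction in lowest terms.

334/17

Total count: 73 + 13 + 10 + 225 + 43 + 237 + 87 = 688.
Total exposure: 2 + 1 + 1 + 7 + 1 + 6 + 2 = 20 hours.
Gamma(α, β) with Poisson data over total exposure Σt gives posterior Gamma(α+Σx, β+Σt) = Gamma(702, 34).
Posterior mean = 702/34 = 351/17; prior mean = 14/14 = 1. Difference = 351/17 − 1 = 334/17.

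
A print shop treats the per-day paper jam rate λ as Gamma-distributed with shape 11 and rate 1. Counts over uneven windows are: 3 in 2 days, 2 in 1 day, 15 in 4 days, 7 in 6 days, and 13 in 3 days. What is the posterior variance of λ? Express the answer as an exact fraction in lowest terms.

Total count: 3 + 2 + 15 + 7 + 13 = 40.
Total exposure: 2 + 1 + 4 + 6 + 3 = 16 days.
Gamma(α, β) with Poisson data over total exposure Σt gives posterior Gamma(α+Σx, β+Σt) = Gamma(51, 17).
Posterior variance = α'/β'² = 51/289 = 3/17.

3/17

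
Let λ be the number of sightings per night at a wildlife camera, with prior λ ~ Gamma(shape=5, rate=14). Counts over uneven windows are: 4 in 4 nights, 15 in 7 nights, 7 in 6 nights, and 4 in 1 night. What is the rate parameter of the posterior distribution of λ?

32

Total count: 4 + 15 + 7 + 4 = 30.
Total exposure: 4 + 7 + 6 + 1 = 18 nights.
Posterior: α' = 5 + 30 = 35, β' = 14 + 18 = 32.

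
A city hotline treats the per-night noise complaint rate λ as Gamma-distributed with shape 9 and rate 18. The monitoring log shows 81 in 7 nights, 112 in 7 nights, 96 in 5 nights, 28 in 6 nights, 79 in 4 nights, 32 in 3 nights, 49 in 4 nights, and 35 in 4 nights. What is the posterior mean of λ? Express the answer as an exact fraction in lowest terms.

521/58

Total count: 81 + 112 + 96 + 28 + 79 + 32 + 49 + 35 = 512.
Total exposure: 7 + 7 + 5 + 6 + 4 + 3 + 4 + 4 = 40 nights.
Posterior: α' = 9 + 512 = 521, β' = 18 + 40 = 58.
Posterior mean = α'/β' = 521/58.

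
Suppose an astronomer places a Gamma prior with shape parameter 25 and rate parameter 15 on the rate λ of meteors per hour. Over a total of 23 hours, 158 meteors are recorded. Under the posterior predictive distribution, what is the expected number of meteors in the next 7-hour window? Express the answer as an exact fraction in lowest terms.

1281/38

Total count 158 over total exposure 23 hours.
Gamma(α, β) with Poisson data over total exposure Σt gives posterior Gamma(α+Σx, β+Σt) = Gamma(183, 38).
Predictive mean over a 7-hour window = T·E[λ|data] = 7·183/38 = 1281/38.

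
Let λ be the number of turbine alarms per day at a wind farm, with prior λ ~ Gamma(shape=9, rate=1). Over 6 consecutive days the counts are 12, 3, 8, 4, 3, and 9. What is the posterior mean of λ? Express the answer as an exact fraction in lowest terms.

Total count: 12 + 3 + 8 + 4 + 3 + 9 = 39.
Total exposure: 6 days.
By Gamma–Poisson conjugacy, the posterior is Gamma(α + Σx, β + Σt) = Gamma(9 + 39, 1 + 6) = Gamma(48, 7).
Posterior mean = α'/β' = 48/7.

48/7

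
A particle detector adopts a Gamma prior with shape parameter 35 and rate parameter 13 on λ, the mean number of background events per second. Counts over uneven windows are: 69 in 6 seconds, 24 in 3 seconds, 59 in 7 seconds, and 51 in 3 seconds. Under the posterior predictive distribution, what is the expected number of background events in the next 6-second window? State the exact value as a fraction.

Total count: 69 + 24 + 59 + 51 = 203.
Total exposure: 6 + 3 + 7 + 3 = 19 seconds.
Conjugate update: add total count to the shape and total exposure to the rate, giving Gamma(238, 32).
Predictive mean over a 6-second window = T·E[λ|data] = 6·238/32 = 357/8.

357/8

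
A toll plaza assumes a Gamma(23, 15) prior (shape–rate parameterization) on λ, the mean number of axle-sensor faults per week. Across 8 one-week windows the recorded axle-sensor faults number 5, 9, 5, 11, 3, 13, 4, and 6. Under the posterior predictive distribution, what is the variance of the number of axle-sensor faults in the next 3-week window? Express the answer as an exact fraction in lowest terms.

6162/529

Total count: 5 + 9 + 5 + 11 + 3 + 13 + 4 + 6 = 56.
Total exposure: 8 weeks.
Conjugate update: add total count to the shape and total exposure to the rate, giving Gamma(79, 23).
The posterior predictive for a window of length T is Negative Binomial with variance T·α'·(β'+T)/β'² = 3·79·26/529 = 6162/529.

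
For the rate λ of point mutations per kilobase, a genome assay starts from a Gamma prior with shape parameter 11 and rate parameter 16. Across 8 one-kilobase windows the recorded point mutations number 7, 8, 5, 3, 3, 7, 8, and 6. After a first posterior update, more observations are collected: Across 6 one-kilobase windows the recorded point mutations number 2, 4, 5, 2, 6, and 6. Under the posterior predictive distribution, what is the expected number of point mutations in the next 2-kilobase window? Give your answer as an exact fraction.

Total count: 7 + 8 + 5 + 3 + 3 + 7 + 8 + 6 = 47.
Total exposure: 8 kilobases.
After the first batch: Gamma(11 + 47, 16 + 8) = Gamma(58, 24).
Total count: 2 + 4 + 5 + 2 + 6 + 6 = 25.
Total exposure: 6 kilobases.
After the second batch: Gamma(58 + 25, 24 + 6) = Gamma(83, 30).
Predictive mean over a 2-kilobase window = T·E[λ|data] = 2·83/30 = 83/15.

83/15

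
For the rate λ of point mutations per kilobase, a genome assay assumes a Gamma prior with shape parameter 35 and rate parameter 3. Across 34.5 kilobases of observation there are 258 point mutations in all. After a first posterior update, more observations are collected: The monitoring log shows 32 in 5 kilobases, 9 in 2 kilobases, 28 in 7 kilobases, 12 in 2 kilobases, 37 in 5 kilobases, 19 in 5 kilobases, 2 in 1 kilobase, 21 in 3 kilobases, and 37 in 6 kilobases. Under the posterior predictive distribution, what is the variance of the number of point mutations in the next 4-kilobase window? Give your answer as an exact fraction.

Total count 258 over total exposure 34.5 kilobases.
After the first batch: Gamma(35 + 258, 3 + 34.5) = Gamma(293, 75/2).
Total count: 32 + 9 + 28 + 12 + 37 + 19 + 2 + 21 + 37 = 197.
Total exposure: 5 + 2 + 7 + 2 + 5 + 5 + 1 + 3 + 6 = 36 kilobases.
After the second batch: Gamma(293 + 197, 75/2 + 36) = Gamma(490, 147/2).
The posterior predictive for a window of length T is Negative Binomial with variance T·α'·(β'+T)/β'² = 4·490·(155/2)/(21609/4) = 12400/441.

12400/441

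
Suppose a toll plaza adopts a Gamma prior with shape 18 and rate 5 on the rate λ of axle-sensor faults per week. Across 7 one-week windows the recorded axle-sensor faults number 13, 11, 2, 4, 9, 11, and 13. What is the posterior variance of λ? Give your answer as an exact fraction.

Total count: 13 + 11 + 2 + 4 + 9 + 11 + 13 = 63.
Total exposure: 7 weeks.
Conjugate update: add total count to the shape and total exposure to the rate, giving Gamma(81, 12).
Posterior variance = α'/β'² = 81/144 = 9/16.

9/16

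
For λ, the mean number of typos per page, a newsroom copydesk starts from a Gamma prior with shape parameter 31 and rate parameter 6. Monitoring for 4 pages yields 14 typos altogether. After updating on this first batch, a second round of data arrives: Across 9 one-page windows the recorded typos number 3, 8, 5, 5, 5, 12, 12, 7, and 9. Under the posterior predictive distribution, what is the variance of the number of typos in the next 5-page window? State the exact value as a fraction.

Total count 14 over total exposure 4 pages.
After the first batch: Gamma(31 + 14, 6 + 4) = Gamma(45, 10).
Total count: 3 + 8 + 5 + 5 + 5 + 12 + 12 + 7 + 9 = 66.
Total exposure: 9 pages.
After the second batch: Gamma(45 + 66, 10 + 9) = Gamma(111, 19).
The posterior predictive for a window of length T is Negative Binomial with variance T·α'·(β'+T)/β'² = 5·111·24/361 = 13320/361.

13320/361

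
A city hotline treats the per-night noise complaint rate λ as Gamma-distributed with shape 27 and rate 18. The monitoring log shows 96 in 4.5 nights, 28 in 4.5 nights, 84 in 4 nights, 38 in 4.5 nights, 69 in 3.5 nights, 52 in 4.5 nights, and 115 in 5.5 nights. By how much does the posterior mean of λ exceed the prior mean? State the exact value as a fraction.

Total count: 96 + 28 + 84 + 38 + 69 + 52 + 115 = 482.
Total exposure: 4.5 + 4.5 + 4 + 4.5 + 3.5 + 4.5 + 5.5 = 31 nights.
By Gamma–Poisson conjugacy, the posterior is Gamma(α + Σx, β + Σt) = Gamma(27 + 482, 18 + 31) = Gamma(509, 49).
Posterior mean = 509/49 = 509/49; prior mean = 27/18 = 3/2. Difference = 509/49 − 3/2 = 871/98.

871/98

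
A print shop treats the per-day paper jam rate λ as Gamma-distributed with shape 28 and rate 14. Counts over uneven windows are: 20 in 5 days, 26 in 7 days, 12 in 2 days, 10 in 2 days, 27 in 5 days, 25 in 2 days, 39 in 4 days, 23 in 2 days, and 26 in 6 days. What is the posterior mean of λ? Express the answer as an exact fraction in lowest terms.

236/49

Total count: 20 + 26 + 12 + 10 + 27 + 25 + 39 + 23 + 26 = 208.
Total exposure: 5 + 7 + 2 + 2 + 5 + 2 + 4 + 2 + 6 = 35 days.
Conjugate update: add total count to the shape and total exposure to the rate, giving Gamma(236, 49).
Posterior mean = α'/β' = 236/49.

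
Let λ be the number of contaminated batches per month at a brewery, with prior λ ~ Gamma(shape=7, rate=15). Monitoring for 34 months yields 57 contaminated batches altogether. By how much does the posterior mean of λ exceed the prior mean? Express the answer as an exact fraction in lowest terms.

Total count 57 over total exposure 34 months.
By Gamma–Poisson conjugacy, the posterior is Gamma(α + Σx, β + Σt) = Gamma(7 + 57, 15 + 34) = Gamma(64, 49).
Posterior mean = 64/49 = 64/49; prior mean = 7/15 = 7/15. Difference = 64/49 − 7/15 = 617/735.

617/735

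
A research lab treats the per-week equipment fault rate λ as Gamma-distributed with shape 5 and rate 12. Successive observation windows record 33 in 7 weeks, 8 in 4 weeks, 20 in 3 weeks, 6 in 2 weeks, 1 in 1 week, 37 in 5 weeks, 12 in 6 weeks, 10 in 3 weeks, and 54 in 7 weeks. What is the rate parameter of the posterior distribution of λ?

50

Total count: 33 + 8 + 20 + 6 + 1 + 37 + 12 + 10 + 54 = 181.
Total exposure: 7 + 4 + 3 + 2 + 1 + 5 + 6 + 3 + 7 = 38 weeks.
Posterior: α' = 5 + 181 = 186, β' = 12 + 38 = 50.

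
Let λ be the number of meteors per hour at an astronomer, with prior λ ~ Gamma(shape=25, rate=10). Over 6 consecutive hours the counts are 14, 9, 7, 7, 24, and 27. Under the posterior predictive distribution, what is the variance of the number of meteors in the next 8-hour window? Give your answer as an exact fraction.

339/4

Total count: 14 + 9 + 7 + 7 + 24 + 27 = 88.
Total exposure: 6 hours.
By Gamma–Poisson conjugacy, the posterior is Gamma(α + Σx, β + Σt) = Gamma(25 + 88, 10 + 6) = Gamma(113, 16).
The posterior predictive for a window of length T is Negative Binomial with variance T·α'·(β'+T)/β'² = 8·113·24/256 = 339/4.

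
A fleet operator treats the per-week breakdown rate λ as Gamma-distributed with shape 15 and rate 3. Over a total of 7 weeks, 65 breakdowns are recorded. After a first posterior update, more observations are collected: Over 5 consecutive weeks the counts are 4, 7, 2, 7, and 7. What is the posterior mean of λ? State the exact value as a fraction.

Total count 65 over total exposure 7 weeks.
After the first batch: Gamma(15 + 65, 3 + 7) = Gamma(80, 10).
Total count: 4 + 7 + 2 + 7 + 7 = 27.
Total exposure: 5 weeks.
After the second batch: Gamma(80 + 27, 10 + 5) = Gamma(107, 15).
Posterior mean = α'/β' = 107/15.

107/15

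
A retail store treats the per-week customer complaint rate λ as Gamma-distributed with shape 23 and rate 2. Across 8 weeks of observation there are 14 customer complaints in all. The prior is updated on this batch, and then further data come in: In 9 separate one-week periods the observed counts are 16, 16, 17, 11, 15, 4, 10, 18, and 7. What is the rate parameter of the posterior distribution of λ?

19

Total count 14 over total exposure 8 weeks.
After the first batch: Gamma(23 + 14, 2 + 8) = Gamma(37, 10).
Total count: 16 + 16 + 17 + 11 + 15 + 4 + 10 + 18 + 7 = 114.
Total exposure: 9 weeks.
After the second batch: Gamma(37 + 114, 10 + 9) = Gamma(151, 19).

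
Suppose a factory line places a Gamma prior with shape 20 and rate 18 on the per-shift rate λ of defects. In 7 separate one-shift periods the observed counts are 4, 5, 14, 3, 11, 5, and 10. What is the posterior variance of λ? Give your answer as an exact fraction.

Total count: 4 + 5 + 14 + 3 + 11 + 5 + 10 = 52.
Total exposure: 7 shifts.
Gamma(α, β) with Poisson data over total exposure Σt gives posterior Gamma(α+Σx, β+Σt) = Gamma(72, 25).
Posterior variance = α'/β'² = 72/625.

72/625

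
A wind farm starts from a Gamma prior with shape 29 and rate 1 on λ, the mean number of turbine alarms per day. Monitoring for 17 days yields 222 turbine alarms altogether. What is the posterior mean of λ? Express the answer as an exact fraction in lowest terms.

251/18

Total count 222 over total exposure 17 days.
By Gamma–Poisson conjugacy, the posterior is Gamma(α + Σx, β + Σt) = Gamma(29 + 222, 1 + 17) = Gamma(251, 18).
Posterior mean = α'/β' = 251/18.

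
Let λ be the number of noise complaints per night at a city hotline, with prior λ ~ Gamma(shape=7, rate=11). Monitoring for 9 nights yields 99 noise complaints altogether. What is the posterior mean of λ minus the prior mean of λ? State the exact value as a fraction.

513/110

Total count 99 over total exposure 9 nights.
The Gamma prior is conjugate for the Poisson rate, so λ | data ~ Gamma(7+99, 11+9) = Gamma(106, 20).
Posterior mean = 106/20 = 53/10; prior mean = 7/11 = 7/11. Difference = 53/10 − 7/11 = 513/110.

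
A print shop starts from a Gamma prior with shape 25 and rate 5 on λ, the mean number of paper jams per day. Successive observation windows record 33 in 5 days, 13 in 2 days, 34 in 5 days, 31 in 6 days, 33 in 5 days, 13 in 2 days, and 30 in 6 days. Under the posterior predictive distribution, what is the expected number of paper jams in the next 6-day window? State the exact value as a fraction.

106/3

Total count: 33 + 13 + 34 + 31 + 33 + 13 + 30 = 187.
Total exposure: 5 + 2 + 5 + 6 + 5 + 2 + 6 = 31 days.
The Gamma prior is conjugate for the Poisson rate, so λ | data ~ Gamma(25+187, 5+31) = Gamma(212, 36).
Predictive mean over a 6-day window = T·E[λ|data] = 6·212/36 = 106/3.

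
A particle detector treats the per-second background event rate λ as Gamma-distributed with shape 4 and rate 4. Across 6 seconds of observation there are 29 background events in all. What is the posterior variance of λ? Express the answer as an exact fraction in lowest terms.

Total count 29 over total exposure 6 seconds.
By Gamma–Poisson conjugacy, the posterior is Gamma(α + Σx, β + Σt) = Gamma(4 + 29, 4 + 6) = Gamma(33, 10).
Posterior variance = α'/β'² = 33/100.

33/100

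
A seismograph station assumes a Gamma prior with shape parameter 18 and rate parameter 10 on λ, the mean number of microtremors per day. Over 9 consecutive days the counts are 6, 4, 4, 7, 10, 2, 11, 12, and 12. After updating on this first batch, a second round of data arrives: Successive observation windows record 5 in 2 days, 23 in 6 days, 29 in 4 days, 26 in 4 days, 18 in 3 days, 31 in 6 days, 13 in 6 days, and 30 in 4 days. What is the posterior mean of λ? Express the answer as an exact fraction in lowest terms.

Total count: 6 + 4 + 4 + 7 + 10 + 2 + 11 + 12 + 12 = 68.
Total exposure: 9 days.
After the first batch: Gamma(18 + 68, 10 + 9) = Gamma(86, 19).
Total count: 5 + 23 + 29 + 26 + 18 + 31 + 13 + 30 = 175.
Total exposure: 2 + 6 + 4 + 4 + 3 + 6 + 6 + 4 = 35 days.
After the second batch: Gamma(86 + 175, 19 + 35) = Gamma(261, 54).
Posterior mean = α'/β' = 261/54 = 29/6.

29/6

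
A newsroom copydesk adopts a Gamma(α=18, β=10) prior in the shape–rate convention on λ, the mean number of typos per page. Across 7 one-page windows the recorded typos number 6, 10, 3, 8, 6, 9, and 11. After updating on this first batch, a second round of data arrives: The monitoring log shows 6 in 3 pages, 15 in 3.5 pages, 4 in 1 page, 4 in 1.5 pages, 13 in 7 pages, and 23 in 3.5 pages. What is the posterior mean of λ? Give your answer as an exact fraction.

Total count: 6 + 10 + 3 + 8 + 6 + 9 + 11 = 53.
Total exposure: 7 pages.
After the first batch: Gamma(18 + 53, 10 + 7) = Gamma(71, 17).
Total count: 6 + 15 + 4 + 4 + 13 + 23 = 65.
Total exposure: 3 + 3.5 + 1 + 1.5 + 7 + 3.5 = 19.5 pages.
After the second batch: Gamma(71 + 65, 17 + 19.5) = Gamma(136, 73/2).
Posterior mean = α'/β' = 136/(73/2) = 272/73.

272/73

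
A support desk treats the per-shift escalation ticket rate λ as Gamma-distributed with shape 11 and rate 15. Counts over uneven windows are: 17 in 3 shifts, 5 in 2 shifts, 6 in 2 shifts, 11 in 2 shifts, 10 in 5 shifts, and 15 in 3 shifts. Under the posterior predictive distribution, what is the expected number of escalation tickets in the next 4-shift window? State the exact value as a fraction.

Total count: 17 + 5 + 6 + 11 + 10 + 15 = 64.
Total exposure: 3 + 2 + 2 + 2 + 5 + 3 = 17 shifts.
Conjugate update: add total count to the shape and total exposure to the rate, giving Gamma(75, 32).
Predictive mean over a 4-shift window = T·E[λ|data] = 4·75/32 = 75/8.

75/8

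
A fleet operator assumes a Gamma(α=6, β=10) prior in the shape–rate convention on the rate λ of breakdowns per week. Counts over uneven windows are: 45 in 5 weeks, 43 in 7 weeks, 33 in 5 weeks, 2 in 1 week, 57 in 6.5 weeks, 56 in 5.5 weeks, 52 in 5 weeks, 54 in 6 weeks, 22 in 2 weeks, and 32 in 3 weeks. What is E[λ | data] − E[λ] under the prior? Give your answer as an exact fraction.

Total count: 45 + 43 + 33 + 2 + 57 + 56 + 52 + 54 + 22 + 32 = 396.
Total exposure: 5 + 7 + 5 + 1 + 6.5 + 5.5 + 5 + 6 + 2 + 3 = 46 weeks.
Posterior: α' = 6 + 396 = 402, β' = 10 + 46 = 56.
Posterior mean = 402/56 = 201/28; prior mean = 6/10 = 3/5. Difference = 201/28 − 3/5 = 921/140.

921/140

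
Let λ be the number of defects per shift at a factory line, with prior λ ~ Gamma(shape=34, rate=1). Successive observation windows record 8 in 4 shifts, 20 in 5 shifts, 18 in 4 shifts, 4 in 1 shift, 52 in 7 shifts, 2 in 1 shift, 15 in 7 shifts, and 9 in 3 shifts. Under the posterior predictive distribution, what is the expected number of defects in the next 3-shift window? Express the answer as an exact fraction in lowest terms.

162/11

Total count: 8 + 20 + 18 + 4 + 52 + 2 + 15 + 9 = 128.
Total exposure: 4 + 5 + 4 + 1 + 7 + 1 + 7 + 3 = 32 shifts.
Posterior: α' = 34 + 128 = 162, β' = 1 + 32 = 33.
Predictive mean over a 3-shift window = T·E[λ|data] = 3·162/33 = 162/11.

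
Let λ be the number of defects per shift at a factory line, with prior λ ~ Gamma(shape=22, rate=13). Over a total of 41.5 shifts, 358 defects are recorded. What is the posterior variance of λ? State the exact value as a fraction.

Total count 358 over total exposure 41.5 shifts.
Gamma(α, β) with Poisson data over total exposure Σt gives posterior Gamma(α+Σx, β+Σt) = Gamma(380, 109/2).
Posterior variance = α'/β'² = 380/(11881/4) = 1520/11881.

1520/11881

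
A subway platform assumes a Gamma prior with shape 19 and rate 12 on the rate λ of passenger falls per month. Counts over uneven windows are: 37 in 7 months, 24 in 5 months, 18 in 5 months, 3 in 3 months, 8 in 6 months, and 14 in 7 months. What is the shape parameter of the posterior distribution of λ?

123

Total count: 37 + 24 + 18 + 3 + 8 + 14 = 104.
Total exposure: 7 + 5 + 5 + 3 + 6 + 7 = 33 months.
Posterior: α' = 19 + 104 = 123, β' = 12 + 33 = 45.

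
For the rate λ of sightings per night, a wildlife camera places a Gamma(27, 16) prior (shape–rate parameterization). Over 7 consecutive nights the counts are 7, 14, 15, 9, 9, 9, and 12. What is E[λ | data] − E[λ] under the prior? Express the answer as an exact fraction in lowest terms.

Total count: 7 + 14 + 15 + 9 + 9 + 9 + 12 = 75.
Total exposure: 7 nights.
The Gamma prior is conjugate for the Poisson rate, so λ | data ~ Gamma(27+75, 16+7) = Gamma(102, 23).
Posterior mean = 102/23 = 102/23; prior mean = 27/16 = 27/16. Difference = 102/23 − 27/16 = 1011/368.

1011/368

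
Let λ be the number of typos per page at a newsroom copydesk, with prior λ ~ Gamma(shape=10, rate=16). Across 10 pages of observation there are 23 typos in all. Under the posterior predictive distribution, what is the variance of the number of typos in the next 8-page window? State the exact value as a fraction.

2244/169

Total count 23 over total exposure 10 pages.
Conjugate update: add total count to the shape and total exposure to the rate, giving Gamma(33, 26).
The posterior predictive for a window of length T is Negative Binomial with variance T·α'·(β'+T)/β'² = 8·33·34/676 = 2244/169.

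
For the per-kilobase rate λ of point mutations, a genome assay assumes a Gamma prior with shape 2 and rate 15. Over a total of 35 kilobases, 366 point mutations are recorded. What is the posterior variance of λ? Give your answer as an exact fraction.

92/625

Total count 366 over total exposure 35 kilobases.
By Gamma–Poisson conjugacy, the posterior is Gamma(α + Σx, β + Σt) = Gamma(2 + 366, 15 + 35) = Gamma(368, 50).
Posterior variance = α'/β'² = 368/2500 = 92/625.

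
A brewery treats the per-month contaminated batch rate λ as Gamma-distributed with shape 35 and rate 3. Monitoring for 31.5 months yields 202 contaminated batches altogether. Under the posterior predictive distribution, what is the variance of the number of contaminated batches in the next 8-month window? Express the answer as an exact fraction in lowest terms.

107440/1587

Total count 202 over total exposure 31.5 months.
Gamma(α, β) with Poisson data over total exposure Σt gives posterior Gamma(α+Σx, β+Σt) = Gamma(237, 69/2).
The posterior predictive for a window of length T is Negative Binomial with variance T·α'·(β'+T)/β'² = 8·237·(85/2)/(4761/4) = 107440/1587.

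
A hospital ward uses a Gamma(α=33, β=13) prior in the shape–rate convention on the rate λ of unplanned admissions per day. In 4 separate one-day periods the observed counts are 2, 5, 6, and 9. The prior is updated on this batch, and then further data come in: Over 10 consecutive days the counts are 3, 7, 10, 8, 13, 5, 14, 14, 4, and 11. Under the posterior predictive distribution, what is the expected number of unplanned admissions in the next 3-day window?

Total count: 2 + 5 + 6 + 9 = 22.
Total exposure: 4 days.
After the first batch: Gamma(33 + 22, 13 + 4) = Gamma(55, 17).
Total count: 3 + 7 + 10 + 8 + 13 + 5 + 14 + 14 + 4 + 11 = 89.
Total exposure: 10 days.
After the second batch: Gamma(55 + 89, 17 + 10) = Gamma(144, 27).
Predictive mean over a 3-day window = T·E[λ|data] = 3·144/27 = 16.

16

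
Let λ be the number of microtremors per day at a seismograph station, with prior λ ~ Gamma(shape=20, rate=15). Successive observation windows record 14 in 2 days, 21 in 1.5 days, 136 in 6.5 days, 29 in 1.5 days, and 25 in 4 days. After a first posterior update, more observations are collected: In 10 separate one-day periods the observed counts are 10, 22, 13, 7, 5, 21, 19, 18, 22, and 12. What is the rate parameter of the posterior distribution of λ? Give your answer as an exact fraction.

Total count: 14 + 21 + 136 + 29 + 25 = 225.
Total exposure: 2 + 1.5 + 6.5 + 1.5 + 4 = 15.5 days.
After the first batch: Gamma(20 + 225, 15 + 15.5) = Gamma(245, 61/2).
Total count: 10 + 22 + 13 + 7 + 5 + 21 + 19 + 18 + 22 + 12 = 149.
Total exposure: 10 days.
After the second batch: Gamma(245 + 149, 61/2 + 10) = Gamma(394, 81/2).

81/2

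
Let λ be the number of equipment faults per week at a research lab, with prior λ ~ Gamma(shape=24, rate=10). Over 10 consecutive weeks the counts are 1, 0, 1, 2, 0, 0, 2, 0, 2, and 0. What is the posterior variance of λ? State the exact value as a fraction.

2/25

Total count: 1 + 0 + 1 + 2 + 0 + 0 + 2 + 0 + 2 + 0 = 8.
Total exposure: 10 weeks.
Posterior: α' = 24 + 8 = 32, β' = 10 + 10 = 20.
Posterior variance = α'/β'² = 32/400 = 2/25.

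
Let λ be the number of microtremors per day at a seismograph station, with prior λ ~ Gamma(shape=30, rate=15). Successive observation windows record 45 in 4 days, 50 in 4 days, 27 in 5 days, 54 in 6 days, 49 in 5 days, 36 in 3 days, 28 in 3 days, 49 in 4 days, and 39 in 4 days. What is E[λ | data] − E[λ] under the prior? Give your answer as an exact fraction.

301/53

Total count: 45 + 50 + 27 + 54 + 49 + 36 + 28 + 49 + 39 = 377.
Total exposure: 4 + 4 + 5 + 6 + 5 + 3 + 3 + 4 + 4 = 38 days.
The Gamma prior is conjugate for the Poisson rate, so λ | data ~ Gamma(30+377, 15+38) = Gamma(407, 53).
Posterior mean = 407/53 = 407/53; prior mean = 30/15 = 2. Difference = 407/53 − 2 = 301/53.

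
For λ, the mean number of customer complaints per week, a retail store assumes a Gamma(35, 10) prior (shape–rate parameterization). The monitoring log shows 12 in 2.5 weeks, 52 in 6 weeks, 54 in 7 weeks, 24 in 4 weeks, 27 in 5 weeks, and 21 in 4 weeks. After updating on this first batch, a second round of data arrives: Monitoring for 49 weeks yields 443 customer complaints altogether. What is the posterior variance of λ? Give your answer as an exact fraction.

Total count: 12 + 52 + 54 + 24 + 27 + 21 = 190.
Total exposure: 2.5 + 6 + 7 + 4 + 5 + 4 = 28.5 weeks.
After the first batch: Gamma(35 + 190, 10 + 28.5) = Gamma(225, 77/2).
Total count 443 over total exposure 49 weeks.
After the second batch: Gamma(225 + 443, 77/2 + 49) = Gamma(668, 175/2).
Posterior variance = α'/β'² = 668/(30625/4) = 2672/30625.

2672/30625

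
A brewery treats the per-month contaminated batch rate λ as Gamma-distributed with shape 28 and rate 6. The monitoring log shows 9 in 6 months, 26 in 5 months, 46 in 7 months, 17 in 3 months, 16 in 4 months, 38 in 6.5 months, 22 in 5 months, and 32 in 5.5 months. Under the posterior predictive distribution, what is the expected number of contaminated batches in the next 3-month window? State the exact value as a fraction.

Total count: 9 + 26 + 46 + 17 + 16 + 38 + 22 + 32 = 206.
Total exposure: 6 + 5 + 7 + 3 + 4 + 6.5 + 5 + 5.5 = 42 months.
Gamma(α, β) with Poisson data over total exposure Σt gives posterior Gamma(α+Σx, β+Σt) = Gamma(234, 48).
Predictive mean over a 3-month window = T·E[λ|data] = 3·234/48 = 117/8.

117/8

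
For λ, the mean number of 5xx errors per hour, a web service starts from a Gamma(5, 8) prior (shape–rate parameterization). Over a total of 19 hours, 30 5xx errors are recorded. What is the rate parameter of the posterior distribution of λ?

27

Total count 30 over total exposure 19 hours.
Posterior: α' = 5 + 30 = 35, β' = 8 + 19 = 27.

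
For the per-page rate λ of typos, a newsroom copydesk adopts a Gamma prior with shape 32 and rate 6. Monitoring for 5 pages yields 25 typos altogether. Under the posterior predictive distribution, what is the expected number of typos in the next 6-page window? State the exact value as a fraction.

Total count 25 over total exposure 5 pages.
The Gamma prior is conjugate for the Poisson rate, so λ | data ~ Gamma(32+25, 6+5) = Gamma(57, 11).
Predictive mean over a 6-page window = T·E[λ|data] = 6·57/11 = 342/11.

342/11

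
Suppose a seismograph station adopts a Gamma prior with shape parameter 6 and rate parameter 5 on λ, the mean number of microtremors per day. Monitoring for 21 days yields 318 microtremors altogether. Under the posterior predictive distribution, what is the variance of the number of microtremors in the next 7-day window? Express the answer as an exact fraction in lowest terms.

18711/169

Total count 318 over total exposure 21 days.
The Gamma prior is conjugate for the Poisson rate, so λ | data ~ Gamma(6+318, 5+21) = Gamma(324, 26).
The posterior predictive for a window of length T is Negative Binomial with variance T·α'·(β'+T)/β'² = 7·324·33/676 = 18711/169.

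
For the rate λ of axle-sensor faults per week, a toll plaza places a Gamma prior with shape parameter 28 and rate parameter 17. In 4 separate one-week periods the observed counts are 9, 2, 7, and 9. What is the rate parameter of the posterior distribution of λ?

21

Total count: 9 + 2 + 7 + 9 = 27.
Total exposure: 4 weeks.
Gamma(α, β) with Poisson data over total exposure Σt gives posterior Gamma(α+Σx, β+Σt) = Gamma(55, 21).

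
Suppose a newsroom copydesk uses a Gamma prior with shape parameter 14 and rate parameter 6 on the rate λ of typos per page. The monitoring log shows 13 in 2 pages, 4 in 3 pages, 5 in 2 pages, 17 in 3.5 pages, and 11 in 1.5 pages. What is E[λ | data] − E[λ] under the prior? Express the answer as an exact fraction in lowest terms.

11/9

Total count: 13 + 4 + 5 + 17 + 11 = 50.
Total exposure: 2 + 3 + 2 + 3.5 + 1.5 = 12 pages.
Gamma(α, β) with Poisson data over total exposure Σt gives posterior Gamma(α+Σx, β+Σt) = Gamma(64, 18).
Posterior mean = 64/18 = 32/9; prior mean = 14/6 = 7/3. Difference = 32/9 − 7/3 = 11/9.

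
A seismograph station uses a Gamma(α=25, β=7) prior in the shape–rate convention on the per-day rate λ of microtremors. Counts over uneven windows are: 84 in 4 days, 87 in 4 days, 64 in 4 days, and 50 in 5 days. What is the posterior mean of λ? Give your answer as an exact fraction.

Total count: 84 + 87 + 64 + 50 = 285.
Total exposure: 4 + 4 + 4 + 5 = 17 days.
By Gamma–Poisson conjugacy, the posterior is Gamma(α + Σx, β + Σt) = Gamma(25 + 285, 7 + 17) = Gamma(310, 24).
Posterior mean = α'/β' = 310/24 = 155/12.

155/12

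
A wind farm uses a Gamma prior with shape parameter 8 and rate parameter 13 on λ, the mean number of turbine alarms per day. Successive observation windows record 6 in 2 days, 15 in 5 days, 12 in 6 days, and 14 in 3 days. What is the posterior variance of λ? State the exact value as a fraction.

Total count: 6 + 15 + 12 + 14 = 47.
Total exposure: 2 + 5 + 6 + 3 = 16 days.
Gamma(α, β) with Poisson data over total exposure Σt gives posterior Gamma(α+Σx, β+Σt) = Gamma(55, 29).
Posterior variance = α'/β'² = 55/841.

55/841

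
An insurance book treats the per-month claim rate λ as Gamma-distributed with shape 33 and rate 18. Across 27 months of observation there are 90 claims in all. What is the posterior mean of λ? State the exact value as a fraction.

Total count 90 over total exposure 27 months.
Conjugate update: add total count to the shape and total exposure to the rate, giving Gamma(123, 45).
Posterior mean = α'/β' = 123/45 = 41/15.

41/15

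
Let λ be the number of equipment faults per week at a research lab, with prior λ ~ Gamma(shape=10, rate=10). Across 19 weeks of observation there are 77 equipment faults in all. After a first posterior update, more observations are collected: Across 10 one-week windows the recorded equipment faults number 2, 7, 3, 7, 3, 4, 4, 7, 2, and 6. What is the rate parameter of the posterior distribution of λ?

Total count 77 over total exposure 19 weeks.
After the first batch: Gamma(10 + 77, 10 + 19) = Gamma(87, 29).
Total count: 2 + 7 + 3 + 7 + 3 + 4 + 4 + 7 + 2 + 6 = 45.
Total exposure: 10 weeks.
After the second batch: Gamma(87 + 45, 29 + 10) = Gamma(132, 39).

39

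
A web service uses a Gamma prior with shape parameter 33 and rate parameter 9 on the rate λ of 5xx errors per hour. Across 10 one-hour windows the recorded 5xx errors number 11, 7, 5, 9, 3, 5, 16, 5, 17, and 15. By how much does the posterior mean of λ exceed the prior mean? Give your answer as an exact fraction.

169/57

Total count: 11 + 7 + 5 + 9 + 3 + 5 + 16 + 5 + 17 + 15 = 93.
Total exposure: 10 hours.
The Gamma prior is conjugate for the Poisson rate, so λ | data ~ Gamma(33+93, 9+10) = Gamma(126, 19).
Posterior mean = 126/19 = 126/19; prior mean = 33/9 = 11/3. Difference = 126/19 − 11/3 = 169/57.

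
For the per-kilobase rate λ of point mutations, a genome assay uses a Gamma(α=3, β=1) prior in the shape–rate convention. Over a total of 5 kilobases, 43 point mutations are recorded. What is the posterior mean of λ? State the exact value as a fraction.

Total count 43 over total exposure 5 kilobases.
The Gamma prior is conjugate for the Poisson rate, so λ | data ~ Gamma(3+43, 1+5) = Gamma(46, 6).
Posterior mean = α'/β' = 46/6 = 23/3.

23/3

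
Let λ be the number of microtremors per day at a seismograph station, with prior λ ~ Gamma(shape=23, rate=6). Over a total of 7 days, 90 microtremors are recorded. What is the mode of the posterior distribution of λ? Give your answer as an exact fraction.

112/13

Total count 90 over total exposure 7 days.
By Gamma–Poisson conjugacy, the posterior is Gamma(α + Σx, β + Σt) = Gamma(23 + 90, 6 + 7) = Gamma(113, 13).
Posterior mode = (α'−1)/β' = 112/13.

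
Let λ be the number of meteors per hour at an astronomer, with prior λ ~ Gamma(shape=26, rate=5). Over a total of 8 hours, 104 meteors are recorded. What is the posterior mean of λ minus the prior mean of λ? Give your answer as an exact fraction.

Total count 104 over total exposure 8 hours.
Posterior: α' = 26 + 104 = 130, β' = 5 + 8 = 13.
Posterior mean = 130/13 = 10; prior mean = 26/5 = 26/5. Difference = 10 − 26/5 = 24/5.

24/5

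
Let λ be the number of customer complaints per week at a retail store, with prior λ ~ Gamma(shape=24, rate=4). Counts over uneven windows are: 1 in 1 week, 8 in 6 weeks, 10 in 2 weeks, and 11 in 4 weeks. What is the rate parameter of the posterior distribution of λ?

17

Total count: 1 + 8 + 10 + 11 = 30.
Total exposure: 1 + 6 + 2 + 4 = 13 weeks.
Posterior: α' = 24 + 30 = 54, β' = 4 + 13 = 17.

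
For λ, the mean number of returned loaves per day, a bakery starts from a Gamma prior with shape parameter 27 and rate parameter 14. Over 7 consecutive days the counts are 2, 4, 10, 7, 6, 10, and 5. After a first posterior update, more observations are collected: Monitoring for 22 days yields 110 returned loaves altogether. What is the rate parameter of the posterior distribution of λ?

43

Total count: 2 + 4 + 10 + 7 + 6 + 10 + 5 = 44.
Total exposure: 7 days.
After the first batch: Gamma(27 + 44, 14 + 7) = Gamma(71, 21).
Total count 110 over total exposure 22 days.
After the second batch: Gamma(71 + 110, 21 + 22) = Gamma(181, 43).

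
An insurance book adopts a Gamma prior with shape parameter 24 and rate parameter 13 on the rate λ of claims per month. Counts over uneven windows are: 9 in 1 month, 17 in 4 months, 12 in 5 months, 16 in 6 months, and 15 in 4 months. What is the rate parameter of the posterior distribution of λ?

Total count: 9 + 17 + 12 + 16 + 15 = 69.
Total exposure: 1 + 4 + 5 + 6 + 4 = 20 months.
Gamma(α, β) with Poisson data over total exposure Σt gives posterior Gamma(α+Σx, β+Σt) = Gamma(93, 33).

33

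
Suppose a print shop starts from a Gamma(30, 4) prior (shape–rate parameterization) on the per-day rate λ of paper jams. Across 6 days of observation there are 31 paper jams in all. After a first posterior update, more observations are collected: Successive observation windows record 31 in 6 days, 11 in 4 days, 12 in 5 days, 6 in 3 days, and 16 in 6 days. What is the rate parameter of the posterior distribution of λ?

Total count 31 over total exposure 6 days.
After the first batch: Gamma(30 + 31, 4 + 6) = Gamma(61, 10).
Total count: 31 + 11 + 12 + 6 + 16 = 76.
Total exposure: 6 + 4 + 5 + 3 + 6 = 24 days.
After the second batch: Gamma(61 + 76, 10 + 24) = Gamma(137, 34).

34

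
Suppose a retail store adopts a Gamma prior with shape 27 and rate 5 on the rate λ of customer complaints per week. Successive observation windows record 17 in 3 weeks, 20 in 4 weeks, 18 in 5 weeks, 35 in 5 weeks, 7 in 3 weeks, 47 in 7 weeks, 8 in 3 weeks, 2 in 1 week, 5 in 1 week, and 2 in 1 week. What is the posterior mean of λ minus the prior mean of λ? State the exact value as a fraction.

-43/95

Total count: 17 + 20 + 18 + 35 + 7 + 47 + 8 + 2 + 5 + 2 = 161.
Total exposure: 3 + 4 + 5 + 5 + 3 + 7 + 3 + 1 + 1 + 1 = 33 weeks.
By Gamma–Poisson conjugacy, the posterior is Gamma(α + Σx, β + Σt) = Gamma(27 + 161, 5 + 33) = Gamma(188, 38).
Posterior mean = 188/38 = 94/19; prior mean = 27/5 = 27/5. Difference = 94/19 − 27/5 = -43/95.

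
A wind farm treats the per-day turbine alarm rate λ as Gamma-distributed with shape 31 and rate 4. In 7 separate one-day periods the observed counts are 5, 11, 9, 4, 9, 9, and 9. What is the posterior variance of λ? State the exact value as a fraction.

87/121

Total count: 5 + 11 + 9 + 4 + 9 + 9 + 9 = 56.
Total exposure: 7 days.
By Gamma–Poisson conjugacy, the posterior is Gamma(α + Σx, β + Σt) = Gamma(31 + 56, 4 + 7) = Gamma(87, 11).
Posterior variance = α'/β'² = 87/121.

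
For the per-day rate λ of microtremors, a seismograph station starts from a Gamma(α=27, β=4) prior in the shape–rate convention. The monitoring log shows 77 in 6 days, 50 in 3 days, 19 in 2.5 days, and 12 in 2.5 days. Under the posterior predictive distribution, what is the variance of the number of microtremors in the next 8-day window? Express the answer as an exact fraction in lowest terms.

9620/81

Total count: 77 + 50 + 19 + 12 = 158.
Total exposure: 6 + 3 + 2.5 + 2.5 = 14 days.
Gamma(α, β) with Poisson data over total exposure Σt gives posterior Gamma(α+Σx, β+Σt) = Gamma(185, 18).
The posterior predictive for a window of length T is Negative Binomial with variance T·α'·(β'+T)/β'² = 8·185·26/324 = 9620/81.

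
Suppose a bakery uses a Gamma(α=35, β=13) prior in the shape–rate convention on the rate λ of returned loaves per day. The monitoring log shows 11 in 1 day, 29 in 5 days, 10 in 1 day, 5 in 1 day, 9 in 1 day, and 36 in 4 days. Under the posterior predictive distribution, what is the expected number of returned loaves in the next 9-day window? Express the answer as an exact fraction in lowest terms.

1215/26

Total count: 11 + 29 + 10 + 5 + 9 + 36 = 100.
Total exposure: 1 + 5 + 1 + 1 + 1 + 4 = 13 days.
By Gamma–Poisson conjugacy, the posterior is Gamma(α + Σx, β + Σt) = Gamma(35 + 100, 13 + 13) = Gamma(135, 26).
Predictive mean over a 9-day window = T·E[λ|data] = 9·135/26 = 1215/26.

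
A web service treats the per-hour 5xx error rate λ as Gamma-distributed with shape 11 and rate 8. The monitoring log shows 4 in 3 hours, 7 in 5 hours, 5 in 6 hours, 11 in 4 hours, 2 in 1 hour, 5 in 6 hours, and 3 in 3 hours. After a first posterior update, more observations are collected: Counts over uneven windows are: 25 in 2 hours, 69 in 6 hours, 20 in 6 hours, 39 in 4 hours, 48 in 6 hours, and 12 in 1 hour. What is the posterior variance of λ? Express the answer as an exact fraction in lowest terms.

Total count: 4 + 7 + 5 + 11 + 2 + 5 + 3 = 37.
Total exposure: 3 + 5 + 6 + 4 + 1 + 6 + 3 = 28 hours.
After the first batch: Gamma(11 + 37, 8 + 28) = Gamma(48, 36).
Total count: 25 + 69 + 20 + 39 + 48 + 12 = 213.
Total exposure: 2 + 6 + 6 + 4 + 6 + 1 = 25 hours.
After the second batch: Gamma(48 + 213, 36 + 25) = Gamma(261, 61).
Posterior variance = α'/β'² = 261/3721.

261/3721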